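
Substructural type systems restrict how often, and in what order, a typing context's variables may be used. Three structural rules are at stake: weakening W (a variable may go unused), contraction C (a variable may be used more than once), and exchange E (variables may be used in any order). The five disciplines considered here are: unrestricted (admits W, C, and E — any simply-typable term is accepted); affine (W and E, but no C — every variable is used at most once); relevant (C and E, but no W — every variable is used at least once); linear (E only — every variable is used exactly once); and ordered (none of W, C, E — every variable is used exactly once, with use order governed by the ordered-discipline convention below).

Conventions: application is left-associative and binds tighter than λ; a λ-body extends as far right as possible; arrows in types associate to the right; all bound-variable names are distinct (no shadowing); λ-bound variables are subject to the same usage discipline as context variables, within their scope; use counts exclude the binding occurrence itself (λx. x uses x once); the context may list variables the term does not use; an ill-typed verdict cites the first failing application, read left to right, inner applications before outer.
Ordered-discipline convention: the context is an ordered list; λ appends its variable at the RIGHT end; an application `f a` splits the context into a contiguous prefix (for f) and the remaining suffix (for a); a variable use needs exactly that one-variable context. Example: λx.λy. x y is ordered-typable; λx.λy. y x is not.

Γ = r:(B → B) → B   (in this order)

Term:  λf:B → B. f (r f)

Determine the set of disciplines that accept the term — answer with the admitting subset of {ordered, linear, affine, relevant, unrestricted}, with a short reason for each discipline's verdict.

accepted by: relevant, unrestricted
variable uses: r=1; f (λ-bound)=2
order of uses: f, r, f
typing: the term checks, with type (B → B) → B
ordered: ✗, f ×2 used more than once (contraction)
linear: ✗, f ×2 used more than once (contraction)
affine: ✗, f ×2 used more than once (contraction)
relevant: ✓, at least one use each (r, f)
unrestricted: ✓, simply typable at (B → B) → B; W, C, E all held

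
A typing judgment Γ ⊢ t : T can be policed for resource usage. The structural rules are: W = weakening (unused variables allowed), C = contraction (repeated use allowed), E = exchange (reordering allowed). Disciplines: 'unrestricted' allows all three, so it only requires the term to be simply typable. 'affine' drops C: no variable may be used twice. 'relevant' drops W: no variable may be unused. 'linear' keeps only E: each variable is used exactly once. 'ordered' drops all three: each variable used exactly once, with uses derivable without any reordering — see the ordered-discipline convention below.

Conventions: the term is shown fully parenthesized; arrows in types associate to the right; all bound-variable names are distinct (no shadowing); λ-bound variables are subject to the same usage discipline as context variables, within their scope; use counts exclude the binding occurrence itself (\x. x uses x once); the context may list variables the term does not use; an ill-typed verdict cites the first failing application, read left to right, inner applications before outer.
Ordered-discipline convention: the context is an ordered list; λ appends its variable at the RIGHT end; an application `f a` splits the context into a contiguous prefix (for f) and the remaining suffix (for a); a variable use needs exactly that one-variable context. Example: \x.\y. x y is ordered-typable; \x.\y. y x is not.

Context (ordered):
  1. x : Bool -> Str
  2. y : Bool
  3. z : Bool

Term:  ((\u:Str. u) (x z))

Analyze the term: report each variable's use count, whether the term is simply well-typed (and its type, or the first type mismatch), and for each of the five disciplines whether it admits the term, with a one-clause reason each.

counts: x=1; y=0; z=1; u (bound)=1
uses in reading order: u, x, z
typing: well-typed — term : Str
ordered ✗ (y left unused)
linear ✗ (y left unused)
affine ✓ (at most one use each (x, y, z, u))
relevant ✗ (y left unused)
unrestricted ✓ (type-checks (Str) and nothing is barred)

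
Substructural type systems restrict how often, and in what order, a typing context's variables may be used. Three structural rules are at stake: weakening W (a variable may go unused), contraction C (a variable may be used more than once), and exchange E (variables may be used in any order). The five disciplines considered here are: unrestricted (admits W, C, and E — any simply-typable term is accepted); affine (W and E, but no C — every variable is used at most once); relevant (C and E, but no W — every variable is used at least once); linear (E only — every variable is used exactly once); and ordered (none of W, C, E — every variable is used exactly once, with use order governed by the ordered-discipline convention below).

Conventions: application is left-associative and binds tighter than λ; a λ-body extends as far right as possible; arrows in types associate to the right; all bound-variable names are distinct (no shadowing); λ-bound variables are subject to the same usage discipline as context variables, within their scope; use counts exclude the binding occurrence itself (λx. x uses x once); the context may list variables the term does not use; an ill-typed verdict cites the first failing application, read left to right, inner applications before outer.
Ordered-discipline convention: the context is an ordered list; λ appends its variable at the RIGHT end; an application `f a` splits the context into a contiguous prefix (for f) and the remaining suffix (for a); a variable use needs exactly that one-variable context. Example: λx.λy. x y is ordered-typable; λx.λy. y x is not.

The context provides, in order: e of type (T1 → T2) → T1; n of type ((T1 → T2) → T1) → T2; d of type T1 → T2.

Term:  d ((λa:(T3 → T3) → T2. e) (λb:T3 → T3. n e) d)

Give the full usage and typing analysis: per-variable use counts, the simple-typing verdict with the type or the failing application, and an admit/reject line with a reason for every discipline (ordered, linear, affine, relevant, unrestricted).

usage: e: 2, n: 1, d: 2, a [bound]: 0, b [bound]: 0
left-to-right use order: d, e, n, e, d
typing: ✓ — T2
ordered: ✗, uses contraction: e ×2, d ×2; a, b never used (weakening)
linear: ✗, uses contraction: e ×2, d ×2; a, b never used (weakening)
affine: ✗, uses contraction: e ×2, d ×2
relevant: ✗, a, b never used (weakening)
unrestricted: ✓, typability at T2 is all that's needed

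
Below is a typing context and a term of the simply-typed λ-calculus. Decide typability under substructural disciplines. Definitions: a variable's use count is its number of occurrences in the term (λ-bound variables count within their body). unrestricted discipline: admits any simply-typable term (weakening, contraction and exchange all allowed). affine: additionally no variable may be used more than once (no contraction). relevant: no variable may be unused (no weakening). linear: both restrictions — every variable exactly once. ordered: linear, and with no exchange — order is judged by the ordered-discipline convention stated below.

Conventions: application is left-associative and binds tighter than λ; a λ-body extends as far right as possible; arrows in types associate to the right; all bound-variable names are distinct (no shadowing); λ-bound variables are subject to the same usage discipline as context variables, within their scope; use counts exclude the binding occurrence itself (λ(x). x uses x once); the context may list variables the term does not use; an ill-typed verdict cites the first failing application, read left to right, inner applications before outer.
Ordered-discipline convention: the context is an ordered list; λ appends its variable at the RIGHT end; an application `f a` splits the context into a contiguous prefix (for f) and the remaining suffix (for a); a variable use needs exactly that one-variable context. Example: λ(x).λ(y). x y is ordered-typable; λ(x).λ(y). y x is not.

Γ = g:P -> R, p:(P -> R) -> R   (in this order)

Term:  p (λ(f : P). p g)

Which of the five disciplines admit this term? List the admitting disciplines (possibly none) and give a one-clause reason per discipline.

accepted by: unrestricted
counts: g: 1; p: 2; f [bound]: 0
uses in reading order: p, p, g
typing: the term checks, with type R
ordered: ✗ — p ×2 used more than once (contraction); f left unused
linear: ✗ — p ×2 used more than once (contraction); f left unused
affine: ✗ — p ×2 used more than once (contraction)
relevant: ✗ — f left unused
unrestricted: ✓ — well-typed at R; no restrictions here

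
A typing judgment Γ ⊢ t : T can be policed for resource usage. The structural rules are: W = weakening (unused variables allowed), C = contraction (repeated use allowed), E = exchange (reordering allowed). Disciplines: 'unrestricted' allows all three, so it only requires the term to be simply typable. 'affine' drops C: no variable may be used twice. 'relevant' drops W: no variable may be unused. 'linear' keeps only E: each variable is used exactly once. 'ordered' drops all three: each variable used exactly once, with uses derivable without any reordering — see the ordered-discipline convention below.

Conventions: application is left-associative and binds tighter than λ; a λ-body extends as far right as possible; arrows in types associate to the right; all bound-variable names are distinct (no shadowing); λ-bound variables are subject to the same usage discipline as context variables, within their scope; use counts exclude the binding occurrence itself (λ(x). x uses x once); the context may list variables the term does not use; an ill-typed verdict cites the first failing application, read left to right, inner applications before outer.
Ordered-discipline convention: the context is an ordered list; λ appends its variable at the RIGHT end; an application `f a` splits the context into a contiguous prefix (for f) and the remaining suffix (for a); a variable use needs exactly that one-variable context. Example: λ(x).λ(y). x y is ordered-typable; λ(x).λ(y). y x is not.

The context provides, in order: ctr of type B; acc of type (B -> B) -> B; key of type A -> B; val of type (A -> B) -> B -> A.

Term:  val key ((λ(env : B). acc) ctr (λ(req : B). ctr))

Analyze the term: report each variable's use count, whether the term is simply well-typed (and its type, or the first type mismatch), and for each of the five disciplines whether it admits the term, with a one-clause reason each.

usage: ctr: 2×; acc: 1×; key: 1×; val: 1×; env (λ-bound): 0×; req (λ-bound): 0×
use order (left to right): val, key, acc, ctr, ctr
typing: the term checks, with type A
ordered: ✗ — uses contraction: ctr ×2; env, req left unused
linear: ✗ — uses contraction: ctr ×2; env, req left unused
affine: ✗ — uses contraction: ctr ×2
relevant: ✗ — env, req left unused
unrestricted: ✓ — simply typable at A; W, C, E all held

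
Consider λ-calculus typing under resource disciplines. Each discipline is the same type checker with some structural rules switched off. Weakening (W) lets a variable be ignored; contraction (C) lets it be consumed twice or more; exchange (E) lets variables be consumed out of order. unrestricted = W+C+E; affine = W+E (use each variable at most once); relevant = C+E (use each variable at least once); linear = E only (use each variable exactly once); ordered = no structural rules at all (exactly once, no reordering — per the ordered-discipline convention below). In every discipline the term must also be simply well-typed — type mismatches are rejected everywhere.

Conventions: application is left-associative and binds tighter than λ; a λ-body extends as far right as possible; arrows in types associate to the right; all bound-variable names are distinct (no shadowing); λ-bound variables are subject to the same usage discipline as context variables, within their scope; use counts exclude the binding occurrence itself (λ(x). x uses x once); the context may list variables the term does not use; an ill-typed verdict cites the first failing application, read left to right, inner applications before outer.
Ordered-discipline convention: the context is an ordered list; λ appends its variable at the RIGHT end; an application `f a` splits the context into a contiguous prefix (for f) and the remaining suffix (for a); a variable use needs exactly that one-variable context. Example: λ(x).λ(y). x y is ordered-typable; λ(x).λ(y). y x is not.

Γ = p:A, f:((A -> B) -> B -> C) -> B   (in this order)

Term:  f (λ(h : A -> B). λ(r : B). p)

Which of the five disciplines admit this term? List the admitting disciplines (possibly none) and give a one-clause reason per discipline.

admitting disciplines: none
variable uses: p ×1; f ×1; h (λ-bound) ×0; r (λ-bound) ×0
left-to-right use order: f, p
typing: ill-typed: argument of type (A -> B) -> B -> A where (A -> B) -> B -> C is required
ordered: ✗, a type mismatch blocks all five
linear: ✗, the type mismatch rejects it
affine: ✗, not simply typable
relevant: ✗, fails simple typing
unrestricted: ✗, a type mismatch blocks all five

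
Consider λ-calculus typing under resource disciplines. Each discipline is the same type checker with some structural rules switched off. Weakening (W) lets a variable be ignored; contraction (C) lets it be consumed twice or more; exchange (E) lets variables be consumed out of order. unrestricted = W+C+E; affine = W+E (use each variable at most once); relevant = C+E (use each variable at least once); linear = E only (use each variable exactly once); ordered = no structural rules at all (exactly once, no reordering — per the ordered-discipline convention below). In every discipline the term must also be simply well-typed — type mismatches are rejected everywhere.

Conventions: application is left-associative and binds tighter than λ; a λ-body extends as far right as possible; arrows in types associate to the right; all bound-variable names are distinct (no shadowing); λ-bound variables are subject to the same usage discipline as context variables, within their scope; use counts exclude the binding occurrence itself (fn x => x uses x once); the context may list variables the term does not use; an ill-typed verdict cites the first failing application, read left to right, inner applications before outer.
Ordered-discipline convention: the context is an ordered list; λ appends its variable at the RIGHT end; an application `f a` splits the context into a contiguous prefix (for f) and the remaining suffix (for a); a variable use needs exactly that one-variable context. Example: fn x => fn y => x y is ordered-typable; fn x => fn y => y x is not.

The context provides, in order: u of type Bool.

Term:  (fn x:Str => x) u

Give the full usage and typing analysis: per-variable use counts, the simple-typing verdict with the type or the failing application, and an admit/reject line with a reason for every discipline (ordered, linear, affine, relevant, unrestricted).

counts: u=1, x [bound]=1
uses in reading order: x, u
typing: ill-typed: an application expects Str but receives Bool
ordered: ✗ — fails simple typing
linear: ✗ — a type mismatch blocks all five
affine: ✗ — the type mismatch rejects it
relevant: ✗ — not simply typable
unrestricted: ✗ — fails simple typing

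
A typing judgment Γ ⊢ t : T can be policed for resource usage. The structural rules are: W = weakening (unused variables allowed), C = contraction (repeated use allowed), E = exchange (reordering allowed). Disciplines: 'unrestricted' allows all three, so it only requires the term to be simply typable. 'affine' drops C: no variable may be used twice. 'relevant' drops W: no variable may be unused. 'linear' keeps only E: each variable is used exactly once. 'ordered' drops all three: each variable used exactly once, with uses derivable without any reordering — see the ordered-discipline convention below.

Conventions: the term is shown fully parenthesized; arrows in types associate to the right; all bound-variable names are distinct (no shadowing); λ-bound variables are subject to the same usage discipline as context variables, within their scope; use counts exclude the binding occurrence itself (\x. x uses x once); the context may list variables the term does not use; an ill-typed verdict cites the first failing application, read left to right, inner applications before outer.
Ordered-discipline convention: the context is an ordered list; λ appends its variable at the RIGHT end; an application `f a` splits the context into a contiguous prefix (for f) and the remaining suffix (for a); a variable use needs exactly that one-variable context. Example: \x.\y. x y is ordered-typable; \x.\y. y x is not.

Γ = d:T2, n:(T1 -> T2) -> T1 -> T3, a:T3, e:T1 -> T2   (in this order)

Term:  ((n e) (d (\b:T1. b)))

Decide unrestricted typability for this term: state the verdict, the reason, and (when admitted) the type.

no — not simply typable
use counts: d: 1, n: 1, a: 0, e: 1, b (bound): 1
uses in reading order: n, e, d, b
typing: ill-typed: applying a non-function (T2)
all disciplines: ordered ✗, linear ✗, affine ✗, relevant ✗, unrestricted ✗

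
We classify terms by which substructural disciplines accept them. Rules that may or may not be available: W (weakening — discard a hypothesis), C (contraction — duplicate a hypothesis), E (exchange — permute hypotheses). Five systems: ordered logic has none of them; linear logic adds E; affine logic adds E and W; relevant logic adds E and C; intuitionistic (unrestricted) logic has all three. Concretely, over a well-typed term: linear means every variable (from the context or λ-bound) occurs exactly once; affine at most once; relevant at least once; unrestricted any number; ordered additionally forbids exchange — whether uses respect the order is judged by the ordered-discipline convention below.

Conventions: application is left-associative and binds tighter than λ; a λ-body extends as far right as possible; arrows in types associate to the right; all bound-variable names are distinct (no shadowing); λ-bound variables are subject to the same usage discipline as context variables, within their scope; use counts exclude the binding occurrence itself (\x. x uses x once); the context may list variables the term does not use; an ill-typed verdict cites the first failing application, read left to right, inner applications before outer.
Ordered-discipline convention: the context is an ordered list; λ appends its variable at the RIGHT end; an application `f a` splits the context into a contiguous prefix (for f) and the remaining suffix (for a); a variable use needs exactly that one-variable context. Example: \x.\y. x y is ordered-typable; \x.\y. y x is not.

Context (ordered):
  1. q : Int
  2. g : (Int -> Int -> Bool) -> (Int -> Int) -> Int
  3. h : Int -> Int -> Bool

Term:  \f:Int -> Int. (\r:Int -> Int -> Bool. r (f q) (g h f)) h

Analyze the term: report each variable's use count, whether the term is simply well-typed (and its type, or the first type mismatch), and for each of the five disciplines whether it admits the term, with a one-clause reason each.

use counts: q: 1×, g: 1×, h: 2×, f (bound): 2×, r (bound): 1×
use order (left to right): r, f, q, g, h, f, h
typing: well-typed — term : (Int -> Int) -> Bool
ordered ✗ (repeated use of h ×2, f ×2)
linear ✗ (repeated use of h ×2, f ×2)
affine ✗ (repeated use of h ×2, f ×2)
relevant ✓ (every one of q, g, h, f, r appears)
unrestricted ✓ (well-typed at (Int -> Int) -> Bool; no restrictions here)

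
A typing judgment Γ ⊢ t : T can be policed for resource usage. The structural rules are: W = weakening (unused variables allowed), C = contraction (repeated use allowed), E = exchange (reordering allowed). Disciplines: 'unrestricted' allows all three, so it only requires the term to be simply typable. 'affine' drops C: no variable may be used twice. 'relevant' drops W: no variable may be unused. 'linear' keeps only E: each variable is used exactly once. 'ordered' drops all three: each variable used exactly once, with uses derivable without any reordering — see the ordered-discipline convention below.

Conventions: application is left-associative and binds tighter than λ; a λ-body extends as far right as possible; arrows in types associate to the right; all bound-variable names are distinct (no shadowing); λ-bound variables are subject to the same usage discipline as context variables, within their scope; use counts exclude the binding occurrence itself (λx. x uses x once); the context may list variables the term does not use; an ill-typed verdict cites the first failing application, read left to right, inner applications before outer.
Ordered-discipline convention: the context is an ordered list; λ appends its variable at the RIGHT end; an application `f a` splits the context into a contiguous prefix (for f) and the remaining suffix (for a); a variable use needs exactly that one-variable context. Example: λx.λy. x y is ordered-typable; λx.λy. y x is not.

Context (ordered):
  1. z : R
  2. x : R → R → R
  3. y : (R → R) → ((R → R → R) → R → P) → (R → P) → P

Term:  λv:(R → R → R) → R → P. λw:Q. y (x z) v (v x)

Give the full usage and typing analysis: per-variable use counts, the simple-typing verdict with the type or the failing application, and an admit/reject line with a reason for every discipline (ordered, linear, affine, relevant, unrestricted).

usage: z=1, x=2, y=1, v (λ-bound)=2, w (λ-bound)=0
uses in reading order: y, x, z, v, v, x
typing: the term checks, with type ((R → R → R) → R → P) → Q → P
ordered: ✗ — uses contraction: x ×2, v ×2; w never used (weakening)
linear: ✗ — uses contraction: x ×2, v ×2; w never used (weakening)
affine: ✗ — uses contraction: x ×2, v ×2
relevant: ✗ — w never used (weakening)
unrestricted: ✓ — typability at ((R → R → R) → R → P) → Q → P is all that's needed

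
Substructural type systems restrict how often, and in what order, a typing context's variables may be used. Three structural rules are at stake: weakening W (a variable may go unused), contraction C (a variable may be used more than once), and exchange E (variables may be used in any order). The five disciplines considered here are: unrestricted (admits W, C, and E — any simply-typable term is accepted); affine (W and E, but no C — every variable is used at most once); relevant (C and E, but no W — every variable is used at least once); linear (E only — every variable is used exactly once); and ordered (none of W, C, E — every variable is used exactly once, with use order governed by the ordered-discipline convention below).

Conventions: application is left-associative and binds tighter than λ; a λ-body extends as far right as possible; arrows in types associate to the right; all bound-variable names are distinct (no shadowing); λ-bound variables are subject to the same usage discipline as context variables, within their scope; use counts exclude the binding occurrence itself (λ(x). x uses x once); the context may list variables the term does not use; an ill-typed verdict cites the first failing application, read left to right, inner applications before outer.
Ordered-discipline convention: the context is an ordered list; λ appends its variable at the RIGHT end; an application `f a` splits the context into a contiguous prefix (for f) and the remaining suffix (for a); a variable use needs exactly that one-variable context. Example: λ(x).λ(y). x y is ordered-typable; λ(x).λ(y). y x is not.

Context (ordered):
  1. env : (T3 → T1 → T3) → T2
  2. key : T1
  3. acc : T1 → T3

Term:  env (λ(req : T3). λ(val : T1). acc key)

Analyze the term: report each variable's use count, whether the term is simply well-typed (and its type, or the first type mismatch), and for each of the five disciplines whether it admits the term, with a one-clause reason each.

variable uses: env: 1×; key: 1×; acc: 1×; req (λ-bound): 0×; val (λ-bound): 0×
use order (left to right): env, acc, key
typing: well-typed at T2
ordered: ✗, unused: req, val — weakening required
linear: ✗, unused: req, val — weakening required
affine: ✓, at most one use each (env, key, acc, req, val)
relevant: ✗, unused: req, val — weakening required
unrestricted: ✓, well-typed at T2; no restrictions here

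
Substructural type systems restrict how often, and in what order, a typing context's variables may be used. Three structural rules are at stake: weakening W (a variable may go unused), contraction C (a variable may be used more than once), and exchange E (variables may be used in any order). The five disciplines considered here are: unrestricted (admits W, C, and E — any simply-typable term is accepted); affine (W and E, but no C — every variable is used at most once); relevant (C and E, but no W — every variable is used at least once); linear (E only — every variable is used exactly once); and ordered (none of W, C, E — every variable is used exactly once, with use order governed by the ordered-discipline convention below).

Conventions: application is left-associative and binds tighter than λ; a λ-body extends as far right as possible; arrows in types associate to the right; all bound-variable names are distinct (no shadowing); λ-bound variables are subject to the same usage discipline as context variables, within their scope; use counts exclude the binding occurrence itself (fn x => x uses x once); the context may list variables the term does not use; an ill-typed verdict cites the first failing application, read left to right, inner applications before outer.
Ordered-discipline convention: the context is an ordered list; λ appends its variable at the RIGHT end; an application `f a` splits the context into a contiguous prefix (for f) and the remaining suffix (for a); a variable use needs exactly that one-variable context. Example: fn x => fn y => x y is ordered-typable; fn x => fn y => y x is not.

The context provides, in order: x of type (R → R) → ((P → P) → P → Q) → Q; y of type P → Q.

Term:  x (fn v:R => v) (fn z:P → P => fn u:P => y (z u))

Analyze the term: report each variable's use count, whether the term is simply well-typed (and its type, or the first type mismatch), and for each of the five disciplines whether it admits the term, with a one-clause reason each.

use counts: x=1; y=1; v (bound)=1; z (bound)=1; u (bound)=1
uses in reading order: x, v, y, z, u
typing: the term checks, with type Q
ordered: ✓ — one use each (x, y, v, z, u); ordered split holds
linear: ✓ — single use per variable (x, y, v, z, u)
affine: ✓ — none of x, y, v, z, u used more than once
relevant: ✓ — every one of x, y, v, z, u appears
unrestricted: ✓ — typability at Q is all that's needed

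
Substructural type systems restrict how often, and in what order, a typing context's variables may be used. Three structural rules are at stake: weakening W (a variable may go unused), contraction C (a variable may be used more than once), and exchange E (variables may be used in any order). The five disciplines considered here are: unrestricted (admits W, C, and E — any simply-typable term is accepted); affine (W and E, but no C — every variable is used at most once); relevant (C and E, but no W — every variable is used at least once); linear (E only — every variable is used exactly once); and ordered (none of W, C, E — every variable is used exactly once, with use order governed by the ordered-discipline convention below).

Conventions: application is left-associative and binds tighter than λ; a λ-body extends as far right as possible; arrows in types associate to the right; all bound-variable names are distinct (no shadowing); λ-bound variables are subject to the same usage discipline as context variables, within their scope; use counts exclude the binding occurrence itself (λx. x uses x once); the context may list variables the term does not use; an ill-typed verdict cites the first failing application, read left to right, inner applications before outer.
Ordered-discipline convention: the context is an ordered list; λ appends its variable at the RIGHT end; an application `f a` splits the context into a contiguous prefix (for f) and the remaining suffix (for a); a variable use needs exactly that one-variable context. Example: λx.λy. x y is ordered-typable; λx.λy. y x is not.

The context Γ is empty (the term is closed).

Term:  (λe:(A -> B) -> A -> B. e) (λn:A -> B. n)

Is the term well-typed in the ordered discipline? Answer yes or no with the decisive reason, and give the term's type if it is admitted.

yes — single-use (e, n), ordered derivation ok; term : (A -> B) -> A -> B
use counts: e [bound]=1, n [bound]=1
left-to-right use order: e, n
typing: well-typed at (A -> B) -> A -> B
per-discipline verdicts: ordered ✓, linear ✓, affine ✓, relevant ✓, unrestricted ✓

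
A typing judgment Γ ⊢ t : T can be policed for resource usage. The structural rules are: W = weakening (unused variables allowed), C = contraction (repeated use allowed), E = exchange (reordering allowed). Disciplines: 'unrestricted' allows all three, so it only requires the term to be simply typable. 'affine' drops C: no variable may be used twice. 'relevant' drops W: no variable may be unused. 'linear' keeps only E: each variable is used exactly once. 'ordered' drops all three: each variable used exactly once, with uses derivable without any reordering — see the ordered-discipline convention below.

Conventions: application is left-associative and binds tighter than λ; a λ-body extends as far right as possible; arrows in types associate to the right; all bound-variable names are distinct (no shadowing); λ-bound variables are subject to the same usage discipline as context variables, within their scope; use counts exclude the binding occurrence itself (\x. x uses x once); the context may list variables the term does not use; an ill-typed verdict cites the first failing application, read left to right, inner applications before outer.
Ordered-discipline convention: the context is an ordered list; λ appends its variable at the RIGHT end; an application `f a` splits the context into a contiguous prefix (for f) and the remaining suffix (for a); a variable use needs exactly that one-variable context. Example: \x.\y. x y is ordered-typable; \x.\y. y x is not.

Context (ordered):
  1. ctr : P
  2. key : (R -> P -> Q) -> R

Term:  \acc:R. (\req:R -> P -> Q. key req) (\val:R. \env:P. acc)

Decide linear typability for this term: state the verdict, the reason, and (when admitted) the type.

no — not simply typable
use counts: ctr: 0; key: 1; acc [bound]: 1; req [bound]: 1; val [bound]: 0; env [bound]: 0
order of uses: key, req, acc
typing: ill-typed: an argument R -> P -> R mismatches the expected R -> P -> Q
per-discipline verdicts: ordered ✗ · linear ✗ · affine ✗ · relevant ✗ · unrestricted ✗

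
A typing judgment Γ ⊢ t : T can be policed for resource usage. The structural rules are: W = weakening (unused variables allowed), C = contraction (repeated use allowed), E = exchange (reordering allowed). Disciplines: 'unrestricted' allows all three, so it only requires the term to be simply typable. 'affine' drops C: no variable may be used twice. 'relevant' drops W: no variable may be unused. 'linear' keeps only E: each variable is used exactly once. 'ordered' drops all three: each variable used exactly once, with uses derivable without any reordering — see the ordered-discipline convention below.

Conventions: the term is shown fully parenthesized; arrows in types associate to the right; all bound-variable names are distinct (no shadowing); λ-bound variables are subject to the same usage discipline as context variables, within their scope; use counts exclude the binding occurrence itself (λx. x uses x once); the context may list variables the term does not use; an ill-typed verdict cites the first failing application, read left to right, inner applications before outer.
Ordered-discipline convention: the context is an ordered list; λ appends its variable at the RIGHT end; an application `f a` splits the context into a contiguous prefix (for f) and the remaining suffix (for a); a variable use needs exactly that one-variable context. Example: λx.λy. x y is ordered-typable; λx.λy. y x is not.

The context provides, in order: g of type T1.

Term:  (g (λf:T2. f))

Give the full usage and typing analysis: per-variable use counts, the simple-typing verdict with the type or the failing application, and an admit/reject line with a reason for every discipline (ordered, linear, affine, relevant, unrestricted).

use counts: g ×1, f (λ-bound) ×1
use order (left to right): g, f
typing: ill-typed: can't apply a value of type T1
ordered ✗ (fails simple typing)
linear ✗ (a type mismatch blocks all five)
affine ✗ (the type mismatch rejects it)
relevant ✗ (not simply typable)
unrestricted ✗ (fails simple typing)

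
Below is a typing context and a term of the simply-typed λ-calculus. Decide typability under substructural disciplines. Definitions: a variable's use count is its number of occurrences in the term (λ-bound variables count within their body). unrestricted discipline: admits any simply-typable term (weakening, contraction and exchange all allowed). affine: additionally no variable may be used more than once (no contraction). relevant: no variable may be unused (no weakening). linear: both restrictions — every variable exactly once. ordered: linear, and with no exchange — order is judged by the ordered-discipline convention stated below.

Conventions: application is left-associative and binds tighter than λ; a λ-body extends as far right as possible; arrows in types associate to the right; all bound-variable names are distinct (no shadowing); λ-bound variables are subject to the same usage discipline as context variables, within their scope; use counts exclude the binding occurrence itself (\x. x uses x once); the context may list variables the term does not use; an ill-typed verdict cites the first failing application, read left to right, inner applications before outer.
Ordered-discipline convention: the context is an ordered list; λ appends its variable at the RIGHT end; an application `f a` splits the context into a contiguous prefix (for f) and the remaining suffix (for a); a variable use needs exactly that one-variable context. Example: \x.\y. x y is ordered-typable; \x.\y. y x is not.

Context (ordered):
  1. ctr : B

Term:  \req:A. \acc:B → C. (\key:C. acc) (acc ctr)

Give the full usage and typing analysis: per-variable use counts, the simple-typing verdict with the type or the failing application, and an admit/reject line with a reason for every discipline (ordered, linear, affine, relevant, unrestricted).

counts: ctr=1; req (λ-bound)=0; acc (λ-bound)=2; key (λ-bound)=0
left-to-right use order: acc, acc, ctr
typing: well-typed at A → (B → C) → B → C
ordered ✗ (acc ×2 used more than once (contraction); req, key left unused)
linear ✗ (acc ×2 used more than once (contraction); req, key left unused)
affine ✗ (acc ×2 used more than once (contraction))
relevant ✗ (req, key left unused)
unrestricted ✓ (type-checks (A → (B → C) → B → C) and nothing is barred)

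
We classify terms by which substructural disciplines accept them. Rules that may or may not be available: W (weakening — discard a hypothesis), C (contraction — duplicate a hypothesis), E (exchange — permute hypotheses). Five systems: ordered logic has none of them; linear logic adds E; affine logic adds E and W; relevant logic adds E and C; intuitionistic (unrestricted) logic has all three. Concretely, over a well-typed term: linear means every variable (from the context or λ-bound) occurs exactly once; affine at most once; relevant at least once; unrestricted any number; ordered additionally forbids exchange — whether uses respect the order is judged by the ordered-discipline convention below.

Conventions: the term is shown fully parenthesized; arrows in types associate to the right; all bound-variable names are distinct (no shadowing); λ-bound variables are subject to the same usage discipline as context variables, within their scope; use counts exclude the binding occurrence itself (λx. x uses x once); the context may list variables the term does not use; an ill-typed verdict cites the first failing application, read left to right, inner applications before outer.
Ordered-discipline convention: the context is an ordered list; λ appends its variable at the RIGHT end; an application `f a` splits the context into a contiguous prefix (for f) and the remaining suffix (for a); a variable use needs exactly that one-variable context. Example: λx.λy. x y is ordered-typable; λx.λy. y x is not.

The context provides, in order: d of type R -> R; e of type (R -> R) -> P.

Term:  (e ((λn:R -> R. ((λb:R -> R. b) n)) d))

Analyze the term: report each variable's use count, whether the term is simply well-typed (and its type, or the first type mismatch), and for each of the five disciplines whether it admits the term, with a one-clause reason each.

use counts: d=1; e=1; n (λ-bound)=1; b (λ-bound)=1
use order (left to right): e, b, n, d
typing: well-typed at P
ordered ✗ (use order e, b, n, d needs exchange)
linear ✓ (single use per variable (d, e, n, b))
affine ✓ (no duplicate uses among d, e, n, b)
relevant ✓ (d, e, n, b: all used, weakening unneeded)
unrestricted ✓ (well-typed at P; no restrictions here)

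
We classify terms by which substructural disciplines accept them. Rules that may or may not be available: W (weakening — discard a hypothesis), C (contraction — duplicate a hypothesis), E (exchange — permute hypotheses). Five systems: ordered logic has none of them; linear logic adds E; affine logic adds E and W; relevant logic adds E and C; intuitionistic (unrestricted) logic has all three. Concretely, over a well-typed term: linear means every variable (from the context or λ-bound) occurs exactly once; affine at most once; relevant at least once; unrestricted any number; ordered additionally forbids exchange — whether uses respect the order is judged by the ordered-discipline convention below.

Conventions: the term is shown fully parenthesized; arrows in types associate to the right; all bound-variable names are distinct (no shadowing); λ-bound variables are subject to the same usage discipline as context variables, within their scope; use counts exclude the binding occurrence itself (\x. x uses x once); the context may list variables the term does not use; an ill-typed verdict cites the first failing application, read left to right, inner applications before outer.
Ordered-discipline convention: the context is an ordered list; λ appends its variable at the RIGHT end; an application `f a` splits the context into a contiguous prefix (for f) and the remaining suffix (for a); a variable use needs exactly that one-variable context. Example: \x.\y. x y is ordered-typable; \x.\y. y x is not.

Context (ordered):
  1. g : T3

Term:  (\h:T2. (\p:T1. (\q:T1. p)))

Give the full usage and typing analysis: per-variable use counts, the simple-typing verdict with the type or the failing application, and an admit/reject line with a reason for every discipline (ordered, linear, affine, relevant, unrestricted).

usage: g=0; h (λ-bound)=0; p (λ-bound)=1; q (λ-bound)=0
order of uses: p
typing: ✓ — T2 -> T1 -> T1 -> T1
ordered ✗ (g, h, q left unused)
linear ✗ (g, h, q left unused)
affine ✓ (at most one use each (g, h, p, q))
relevant ✗ (g, h, q left unused)
unrestricted ✓ (type-checks (T2 -> T1 -> T1 -> T1) and nothing is barred)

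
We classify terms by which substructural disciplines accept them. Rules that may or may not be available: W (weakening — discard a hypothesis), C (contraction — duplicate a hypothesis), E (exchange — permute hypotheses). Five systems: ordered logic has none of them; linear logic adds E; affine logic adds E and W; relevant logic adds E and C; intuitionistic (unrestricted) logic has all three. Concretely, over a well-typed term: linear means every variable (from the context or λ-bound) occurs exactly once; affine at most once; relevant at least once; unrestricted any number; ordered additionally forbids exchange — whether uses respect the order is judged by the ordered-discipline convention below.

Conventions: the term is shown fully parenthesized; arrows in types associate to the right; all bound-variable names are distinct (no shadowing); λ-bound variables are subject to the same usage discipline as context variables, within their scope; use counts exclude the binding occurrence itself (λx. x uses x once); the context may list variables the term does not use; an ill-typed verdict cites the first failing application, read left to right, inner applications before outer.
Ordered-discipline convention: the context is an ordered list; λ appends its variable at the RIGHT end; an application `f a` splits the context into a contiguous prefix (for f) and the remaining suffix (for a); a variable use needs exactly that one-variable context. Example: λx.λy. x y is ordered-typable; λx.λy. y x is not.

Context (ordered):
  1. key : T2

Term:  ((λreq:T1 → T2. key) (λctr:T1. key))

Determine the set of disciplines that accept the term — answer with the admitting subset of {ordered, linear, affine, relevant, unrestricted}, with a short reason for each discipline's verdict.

admitting disciplines: unrestricted
variable uses: key: 2; req [bound]: 0; ctr [bound]: 0
use order (left to right): key, key
typing: ✓ — T2
ordered: ✗ — needs contraction — key ×2; req, ctr left unused
linear: ✗ — needs contraction — key ×2; req, ctr left unused
affine: ✗ — needs contraction — key ×2
relevant: ✗ — req, ctr left unused
unrestricted: ✓ — simply typable at T2; W, C, E all held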